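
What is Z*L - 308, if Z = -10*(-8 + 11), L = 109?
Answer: -3578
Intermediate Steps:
Z = -30 (Z = -10*3 = -30)
Z*L - 308 = -30*109 - 308 = -3270 - 308 = -3578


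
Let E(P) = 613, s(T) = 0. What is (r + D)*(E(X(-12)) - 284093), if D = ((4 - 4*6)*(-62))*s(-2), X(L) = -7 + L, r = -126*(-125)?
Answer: -4464810000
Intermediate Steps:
r = 15750
D = 0 (D = ((4 - 4*6)*(-62))*0 = ((4 - 24)*(-62))*0 = -20*(-62)*0 = 1240*0 = 0)
(r + D)*(E(X(-12)) - 284093) = (15750 + 0)*(613 - 284093) = 15750*(-283480) = -4464810000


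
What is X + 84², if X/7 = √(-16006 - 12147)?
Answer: 7056 + 7*I*√28153 ≈ 7056.0 + 1174.5*I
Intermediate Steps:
X = 7*I*√28153 (X = 7*√(-16006 - 12147) = 7*√(-28153) = 7*(I*√28153) = 7*I*√28153 ≈ 1174.5*I)
X + 84² = 7*I*√28153 + 84² = 7*I*√28153 + 7056 = 7056 + 7*I*√28153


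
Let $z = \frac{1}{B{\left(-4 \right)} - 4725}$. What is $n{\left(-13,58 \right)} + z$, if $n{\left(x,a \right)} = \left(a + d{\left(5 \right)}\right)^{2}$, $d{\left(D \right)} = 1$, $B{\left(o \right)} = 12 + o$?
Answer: $\frac{16419876}{4717} \approx 3481.0$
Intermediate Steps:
$n{\left(x,a \right)} = \left(1 + a\right)^{2}$ ($n{\left(x,a \right)} = \left(a + 1\right)^{2} = \left(1 + a\right)^{2}$)
$z = - \frac{1}{4717}$ ($z = \frac{1}{\left(12 - 4\right) - 4725} = \frac{1}{8 - 4725} = \frac{1}{-4717} = - \frac{1}{4717} \approx -0.000212$)
$n{\left(-13,58 \right)} + z = \left(1 + 58\right)^{2} - \frac{1}{4717} = 59^{2} - \frac{1}{4717} = 3481 - \frac{1}{4717} = \frac{16419876}{4717}$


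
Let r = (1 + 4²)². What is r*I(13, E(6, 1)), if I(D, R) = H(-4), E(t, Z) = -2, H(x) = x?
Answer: -1156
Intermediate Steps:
I(D, R) = -4
r = 289 (r = (1 + 16)² = 17² = 289)
r*I(13, E(6, 1)) = 289*(-4) = -1156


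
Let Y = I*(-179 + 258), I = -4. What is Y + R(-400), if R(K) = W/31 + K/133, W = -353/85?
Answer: -111844729/350455 ≈ -319.14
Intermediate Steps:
Y = -316 (Y = -4*(-179 + 258) = -4*79 = -316)
W = -353/85 (W = -353*1/85 = -353/85 ≈ -4.1529)
R(K) = -353/2635 + K/133 (R(K) = -353/85/31 + K/133 = -353/85*1/31 + K*(1/133) = -353/2635 + K/133)
Y + R(-400) = -316 + (-353/2635 + (1/133)*(-400)) = -316 + (-353/2635 - 400/133) = -316 - 1100949/350455 = -111844729/350455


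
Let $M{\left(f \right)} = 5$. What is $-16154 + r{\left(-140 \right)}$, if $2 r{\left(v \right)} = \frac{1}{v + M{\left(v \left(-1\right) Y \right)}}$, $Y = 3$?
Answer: $- \frac{4361581}{270} \approx -16154.0$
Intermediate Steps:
$r{\left(v \right)} = \frac{1}{2 \left(5 + v\right)}$ ($r{\left(v \right)} = \frac{1}{2 \left(v + 5\right)} = \frac{1}{2 \left(5 + v\right)}$)
$-16154 + r{\left(-140 \right)} = -16154 + \frac{1}{2 \left(5 - 140\right)} = -16154 + \frac{1}{2 \left(-135\right)} = -16154 + \frac{1}{2} \left(- \frac{1}{135}\right) = -16154 - \frac{1}{270} = - \frac{4361581}{270}$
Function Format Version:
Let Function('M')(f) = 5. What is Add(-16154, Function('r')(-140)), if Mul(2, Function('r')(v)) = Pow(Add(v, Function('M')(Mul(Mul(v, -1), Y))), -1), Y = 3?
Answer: Rational(-4361581, 270) ≈ -16154.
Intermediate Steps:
Function('r')(v) = Mul(Rational(1, 2), Pow(Add(5, v), -1)) (Function('r')(v) = Mul(Rational(1, 2), Pow(Add(v, 5), -1)) = Mul(Rational(1, 2), Pow(Add(5, v), -1)))
Add(-16154, Function('r')(-140)) = Add(-16154, Mul(Rational(1, 2), Pow(Add(5, -140), -1))) = Add(-16154, Mul(Rational(1, 2), Pow(-135, -1))) = Add(-16154, Mul(Rational(1, 2), Rational(-1, 135))) = Add(-16154, Rational(-1, 270)) = Rational(-4361581, 270)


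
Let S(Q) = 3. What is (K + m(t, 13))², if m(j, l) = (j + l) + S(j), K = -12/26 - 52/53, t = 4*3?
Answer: 334816804/474721 ≈ 705.29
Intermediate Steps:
t = 12
K = -994/689 (K = -12*1/26 - 52*1/53 = -6/13 - 52/53 = -994/689 ≈ -1.4427)
m(j, l) = 3 + j + l (m(j, l) = (j + l) + 3 = 3 + j + l)
(K + m(t, 13))² = (-994/689 + (3 + 12 + 13))² = (-994/689 + 28)² = (18298/689)² = 334816804/474721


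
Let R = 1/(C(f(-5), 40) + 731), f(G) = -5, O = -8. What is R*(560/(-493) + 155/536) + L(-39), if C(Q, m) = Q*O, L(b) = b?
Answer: -7945896857/203735208 ≈ -39.001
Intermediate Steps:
C(Q, m) = -8*Q (C(Q, m) = Q*(-8) = -8*Q)
R = 1/771 (R = 1/(-8*(-5) + 731) = 1/(40 + 731) = 1/771 ≈ 0.0012970)
R*(560/(-493) + 155/536) + L(-39) = (560/(-493) + 155/536)/771 - 39 = (560*(-1/493) + 155*(1/536))/771 - 39 = (-560/493 + 155/536)/771 - 39 = (1/771)*(-223745/264248) - 39 = -223745/203735208 - 39 = -7945896857/203735208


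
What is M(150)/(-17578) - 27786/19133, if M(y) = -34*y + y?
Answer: -17896089/15287267 ≈ -1.1707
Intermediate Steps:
M(y) = -33*y
M(150)/(-17578) - 27786/19133 = -33*150/(-17578) - 27786/19133 = -4950*(-1/17578) - 27786*1/19133 = 225/799 - 27786/19133 = -17896089/15287267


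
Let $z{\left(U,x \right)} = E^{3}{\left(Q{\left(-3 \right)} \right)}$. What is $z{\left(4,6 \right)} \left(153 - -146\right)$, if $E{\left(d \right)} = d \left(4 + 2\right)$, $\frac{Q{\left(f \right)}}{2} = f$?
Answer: $-13950144$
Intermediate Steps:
$Q{\left(f \right)} = 2 f$
$E{\left(d \right)} = 6 d$ ($E{\left(d \right)} = d 6 = 6 d$)
$z{\left(U,x \right)} = -46656$ ($z{\left(U,x \right)} = \left(6 \cdot 2 \left(-3\right)\right)^{3} = \left(6 \left(-6\right)\right)^{3} = \left(-36\right)^{3} = -46656$)
$z{\left(4,6 \right)} \left(153 - -146\right) = - 46656 \left(153 - -146\right) = - 46656 \left(153 + 146\right) = \left(-46656\right) 299 = -13950144$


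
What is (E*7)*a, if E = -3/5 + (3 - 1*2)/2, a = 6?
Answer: -21/5 ≈ -4.2000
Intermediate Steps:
E = -⅒ (E = -3*⅕ + (3 - 2)*(½) = -⅗ + 1*(½) = -⅗ + ½ = -⅒ ≈ -0.10000)
(E*7)*a = -⅒*7*6 = -7/10*6 = -21/5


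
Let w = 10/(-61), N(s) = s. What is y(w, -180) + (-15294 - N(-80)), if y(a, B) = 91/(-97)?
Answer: -1475849/97 ≈ -15215.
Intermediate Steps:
w = -10/61 (w = 10*(-1/61) = -10/61 ≈ -0.16393)
y(a, B) = -91/97 (y(a, B) = 91*(-1/97) = -91/97)
y(w, -180) + (-15294 - N(-80)) = -91/97 + (-15294 - 1*(-80)) = -91/97 + (-15294 + 80) = -91/97 - 15214 = -1475849/97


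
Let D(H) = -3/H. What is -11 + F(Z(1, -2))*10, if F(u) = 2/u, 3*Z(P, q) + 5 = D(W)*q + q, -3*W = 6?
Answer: -17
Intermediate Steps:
W = -2 (W = -⅓*6 = -2)
Z(P, q) = -5/3 + 5*q/6 (Z(P, q) = -5/3 + ((-3/(-2))*q + q)/3 = -5/3 + ((-3*(-½))*q + q)/3 = -5/3 + (3*q/2 + q)/3 = -5/3 + (5*q/2)/3 = -5/3 + 5*q/6)
-11 + F(Z(1, -2))*10 = -11 + (2/(-5/3 + (⅚)*(-2)))*10 = -11 + (2/(-5/3 - 5/3))*10 = -11 + (2/(-10/3))*10 = -11 + (2*(-3/10))*10 = -11 - ⅗*10 = -11 - 6 = -17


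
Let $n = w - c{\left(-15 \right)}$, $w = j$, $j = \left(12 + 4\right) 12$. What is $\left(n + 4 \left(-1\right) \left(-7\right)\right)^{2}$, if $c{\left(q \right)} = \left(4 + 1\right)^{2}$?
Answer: $38025$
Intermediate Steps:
$c{\left(q \right)} = 25$ ($c{\left(q \right)} = 5^{2} = 25$)
$j = 192$ ($j = 16 \cdot 12 = 192$)
$w = 192$
$n = 167$ ($n = 192 - 25 = 167$)
$\left(n + 4 \left(-1\right) \left(-7\right)\right)^{2} = \left(167 + 4 \left(-1\right) \left(-7\right)\right)^{2} = \left(167 - -28\right)^{2} = \left(167 + 28\right)^{2} = 195^{2} = 38025$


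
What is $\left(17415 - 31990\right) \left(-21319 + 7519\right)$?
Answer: $201135000$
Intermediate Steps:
$\left(17415 - 31990\right) \left(-21319 + 7519\right) = \left(-14575\right) \left(-13800\right) = 201135000$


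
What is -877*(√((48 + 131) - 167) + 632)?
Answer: -554264 - 1754*√3 ≈ -5.5730e+5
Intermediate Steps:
-877*(√((48 + 131) - 167) + 632) = -877*(√(179 - 167) + 632) = -877*(√12 + 632) = -877*(2*√3 + 632) = -877*(632 + 2*√3) = -554264 - 1754*√3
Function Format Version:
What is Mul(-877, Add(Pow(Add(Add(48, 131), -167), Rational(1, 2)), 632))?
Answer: Add(-554264, Mul(-1754, Pow(3, Rational(1, 2)))) ≈ -5.5730e+5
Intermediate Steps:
Mul(-877, Add(Pow(Add(Add(48, 131), -167), Rational(1, 2)), 632)) = Mul(-877, Add(Pow(Add(179, -167), Rational(1, 2)), 632)) = Mul(-877, Add(Pow(12, Rational(1, 2)), 632)) = Mul(-877, Add(Mul(2, Pow(3, Rational(1, 2))), 632)) = Mul(-877, Add(632, Mul(2, Pow(3, Rational(1, 2))))) = Add(-554264, Mul(-1754, Pow(3, Rational(1, 2))))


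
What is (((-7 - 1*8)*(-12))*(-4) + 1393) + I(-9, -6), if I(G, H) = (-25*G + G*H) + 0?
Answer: 952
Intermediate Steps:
I(G, H) = -25*G + G*H
(((-7 - 1*8)*(-12))*(-4) + 1393) + I(-9, -6) = (((-7 - 1*8)*(-12))*(-4) + 1393) - 9*(-25 - 6) = (((-7 - 8)*(-12))*(-4) + 1393) - 9*(-31) = (-15*(-12)*(-4) + 1393) + 279 = (180*(-4) + 1393) + 279 = (-720 + 1393) + 279 = 673 + 279 = 952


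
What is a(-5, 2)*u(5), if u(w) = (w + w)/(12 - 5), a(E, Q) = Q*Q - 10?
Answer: -60/7 ≈ -8.5714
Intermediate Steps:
a(E, Q) = -10 + Q² (a(E, Q) = Q² - 10 = -10 + Q²)
u(w) = 2*w/7 (u(w) = (2*w)/7 = (2*w)*(⅐) = 2*w/7)
a(-5, 2)*u(5) = (-10 + 2²)*((2/7)*5) = (-10 + 4)*(10/7) = -6*10/7 = -60/7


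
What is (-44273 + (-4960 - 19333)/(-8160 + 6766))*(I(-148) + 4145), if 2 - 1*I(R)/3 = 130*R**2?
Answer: 30985519109413/82 ≈ 3.7787e+11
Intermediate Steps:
I(R) = 6 - 390*R**2
(-44273 + (-4960 - 19333)/(-8160 + 6766))*(I(-148) + 4145) = (-44273 + (-4960 - 19333)/(-8160 + 6766))*((6 - 390*(-148)**2) + 4145) = (-44273 - 24293/(-1394))*((6 - 390*21904) + 4145) = (-44273 - 24293*(-1/1394))*((6 - 8542560) + 4145) = (-44273 + 1429/82)*(-8542554 + 4145) = -3628957/82*(-8538409) = 30985519109413/82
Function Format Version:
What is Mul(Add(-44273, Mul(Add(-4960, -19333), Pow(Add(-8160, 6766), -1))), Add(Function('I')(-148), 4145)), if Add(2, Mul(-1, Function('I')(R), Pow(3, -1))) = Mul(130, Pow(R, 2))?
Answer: Rational(30985519109413, 82) ≈ 3.7787e+11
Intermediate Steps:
Function('I')(R) = Add(6, Mul(-390, Pow(R, 2))) (Function('I')(R) = Add(6, Mul(-3, Mul(130, Pow(R, 2)))) = Add(6, Mul(-390, Pow(R, 2))))
Mul(Add(-44273, Mul(Add(-4960, -19333), Pow(Add(-8160, 6766), -1))), Add(Function('I')(-148), 4145)) = Mul(Add(-44273, Mul(Add(-4960, -19333), Pow(Add(-8160, 6766), -1))), Add(Add(6, Mul(-390, Pow(-148, 2))), 4145)) = Mul(Add(-44273, Mul(-24293, Pow(-1394, -1))), Add(Add(6, Mul(-390, 21904)), 4145)) = Mul(Add(-44273, Mul(-24293, Rational(-1, 1394))), Add(Add(6, -8542560), 4145)) = Mul(Add(-44273, Rational(1429, 82)), Add(-8542554, 4145)) = Mul(Rational(-3628957, 82), -8538409) = Rational(30985519109413, 82)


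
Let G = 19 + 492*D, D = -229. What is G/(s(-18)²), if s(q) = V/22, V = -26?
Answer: -13630529/169 ≈ -80654.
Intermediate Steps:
s(q) = -13/11 (s(q) = -26/22 = -26*1/22 = -13/11)
G = -112649 (G = 19 + 492*(-229) = 19 - 112668 = -112649)
G/(s(-18)²) = -112649/((-13/11)²) = -112649/169/121 = -112649*121/169 = -13630529/169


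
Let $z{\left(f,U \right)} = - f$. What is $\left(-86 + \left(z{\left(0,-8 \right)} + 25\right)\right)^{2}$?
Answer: $3721$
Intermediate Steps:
$\left(-86 + \left(z{\left(0,-8 \right)} + 25\right)\right)^{2} = \left(-86 + \left(\left(-1\right) 0 + 25\right)\right)^{2} = \left(-86 + \left(0 + 25\right)\right)^{2} = \left(-86 + 25\right)^{2} = \left(-61\right)^{2} = 3721$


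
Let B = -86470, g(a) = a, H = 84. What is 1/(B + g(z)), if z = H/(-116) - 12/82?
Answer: -1189/102813865 ≈ -1.1565e-5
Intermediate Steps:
z = -1035/1189 (z = 84/(-116) - 12/82 = 84*(-1/116) - 12*1/82 = -21/29 - 6/41 = -1035/1189 ≈ -0.87048)
1/(B + g(z)) = 1/(-86470 - 1035/1189) = 1/(-102813865/1189) = -1189/102813865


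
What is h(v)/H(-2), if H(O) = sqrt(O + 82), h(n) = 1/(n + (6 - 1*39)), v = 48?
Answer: sqrt(5)/300 ≈ 0.0074536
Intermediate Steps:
h(n) = 1/(-33 + n) (h(n) = 1/(n + (6 - 39)) = 1/(n - 33) = 1/(-33 + n))
H(O) = sqrt(82 + O)
h(v)/H(-2) = 1/((-33 + 48)*(sqrt(82 - 2))) = 1/(15*(sqrt(80))) = 1/(15*((4*sqrt(5)))) = (sqrt(5)/20)/15 = sqrt(5)/300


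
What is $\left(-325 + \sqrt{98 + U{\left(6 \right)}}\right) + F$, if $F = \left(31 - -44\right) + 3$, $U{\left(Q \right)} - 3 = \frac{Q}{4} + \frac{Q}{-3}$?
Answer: $-247 + \frac{\sqrt{402}}{2} \approx -236.98$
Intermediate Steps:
$U{\left(Q \right)} = 3 - \frac{Q}{12}$ ($U{\left(Q \right)} = 3 + \left(\frac{Q}{4} + \frac{Q}{-3}\right) = 3 + \left(Q \frac{1}{4} + Q \left(- \frac{1}{3}\right)\right) = 3 + \left(\frac{Q}{4} - \frac{Q}{3}\right) = 3 - \frac{Q}{12}$)
$F = 78$ ($F = \left(31 + 44\right) + 3 = 75 + 3 = 78$)
$\left(-325 + \sqrt{98 + U{\left(6 \right)}}\right) + F = \left(-325 + \sqrt{98 + \left(3 - \frac{1}{2}\right)}\right) + 78 = \left(-325 + \sqrt{98 + \frac{5}{2}}\right) + 78 = \left(-325 + \sqrt{\frac{201}{2}}\right) + 78 = \left(-325 + \frac{\sqrt{402}}{2}\right) + 78 = -247 + \frac{\sqrt{402}}{2}$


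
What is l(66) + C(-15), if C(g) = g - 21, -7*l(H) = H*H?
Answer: -4608/7 ≈ -658.29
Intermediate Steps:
l(H) = -H²/7 (l(H) = -H*H/7 = -H²/7)
C(g) = -21 + g
l(66) + C(-15) = -⅐*66² + (-21 - 15) = -⅐*4356 - 36 = -4356/7 - 36 = -4608/7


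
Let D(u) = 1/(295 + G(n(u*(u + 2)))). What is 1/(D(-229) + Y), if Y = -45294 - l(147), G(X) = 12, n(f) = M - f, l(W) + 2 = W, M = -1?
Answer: -307/13949772 ≈ -2.2008e-5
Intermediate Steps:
l(W) = -2 + W
n(f) = -1 - f
Y = -45439 (Y = -45294 - (-2 + 147) = -45294 - 1*145 = -45294 - 145 = -45439)
D(u) = 1/307 (D(u) = 1/(295 + 12) = 1/307)
1/(D(-229) + Y) = 1/(1/307 - 45439) = 1/(-13949772/307) = -307/13949772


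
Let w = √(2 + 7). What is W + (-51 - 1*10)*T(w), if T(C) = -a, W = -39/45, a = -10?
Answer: -9163/15 ≈ -610.87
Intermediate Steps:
w = 3 (w = √9 = 3)
W = -13/15 (W = -39*1/45 = -13/15 ≈ -0.86667)
T(C) = 10 (T(C) = -1*(-10) = 10)
W + (-51 - 1*10)*T(w) = -13/15 + (-51 - 1*10)*10 = -13/15 + (-51 - 10)*10 = -13/15 - 61*10 = -13/15 - 610 = -9163/15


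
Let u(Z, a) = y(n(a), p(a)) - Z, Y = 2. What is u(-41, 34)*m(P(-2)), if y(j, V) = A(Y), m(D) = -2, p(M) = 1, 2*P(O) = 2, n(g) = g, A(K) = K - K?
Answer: -82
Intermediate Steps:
A(K) = 0
P(O) = 1 (P(O) = (1/2)*2 = 1)
y(j, V) = 0
u(Z, a) = -Z (u(Z, a) = 0 - Z = -Z)
u(-41, 34)*m(P(-2)) = -1*(-41)*(-2) = 41*(-2) = -82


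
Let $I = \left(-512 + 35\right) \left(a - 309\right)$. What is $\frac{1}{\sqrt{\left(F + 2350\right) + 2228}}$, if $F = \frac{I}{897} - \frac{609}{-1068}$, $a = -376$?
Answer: $\frac{2 \sqrt{14000980321159}}{526135069} \approx 0.014224$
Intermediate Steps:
$I = 326745$ ($I = \left(-512 + 35\right) \left(-376 - 309\right) = \left(-477\right) \left(-685\right) = 326745$)
$F = \frac{38834437}{106444}$ ($F = \frac{326745}{897} - \frac{609}{-1068} = 326745 \cdot \frac{1}{897} - - \frac{203}{356} = \frac{108915}{299} + \frac{203}{356} = \frac{38834437}{106444} \approx 364.83$)
$\frac{1}{\sqrt{\left(F + 2350\right) + 2228}} = \frac{1}{\sqrt{\left(\frac{38834437}{106444} + 2350\right) + 2228}} = \frac{1}{\sqrt{\frac{288977837}{106444} + 2228}} = \frac{1}{\sqrt{\frac{526135069}{106444}}} = \frac{1}{\frac{1}{53222} \sqrt{14000980321159}} = \frac{2 \sqrt{14000980321159}}{526135069}$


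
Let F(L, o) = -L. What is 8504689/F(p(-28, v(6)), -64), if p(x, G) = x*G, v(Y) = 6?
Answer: 8504689/168 ≈ 50623.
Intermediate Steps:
p(x, G) = G*x
8504689/F(p(-28, v(6)), -64) = 8504689/((-6*(-28))) = 8504689/((-1*(-168))) = 8504689/168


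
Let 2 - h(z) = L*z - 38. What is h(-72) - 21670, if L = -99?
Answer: -28758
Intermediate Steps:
h(z) = 40 + 99*z (h(z) = 2 - (-99*z - 38) = 2 - (-38 - 99*z) = 2 + (38 + 99*z) = 40 + 99*z)
h(-72) - 21670 = (40 + 99*(-72)) - 21670 = (40 - 7128) - 21670 = -7088 - 21670 = -28758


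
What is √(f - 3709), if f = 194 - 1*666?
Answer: I*√4181 ≈ 64.661*I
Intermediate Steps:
f = -472 (f = 194 - 666 = -472)
√(f - 3709) = √(-472 - 3709) = √(-4181) = I*√4181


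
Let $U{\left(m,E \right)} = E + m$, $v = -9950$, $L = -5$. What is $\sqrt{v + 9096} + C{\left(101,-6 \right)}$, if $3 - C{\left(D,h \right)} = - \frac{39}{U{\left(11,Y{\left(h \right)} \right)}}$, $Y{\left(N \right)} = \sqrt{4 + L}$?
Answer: $\frac{795}{122} - \frac{39 i}{122} + i \sqrt{854} \approx 6.5164 + 28.904 i$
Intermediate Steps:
$Y{\left(N \right)} = i$ ($Y{\left(N \right)} = \sqrt{4 - 5} = \sqrt{-1} = i$)
$C{\left(D,h \right)} = 3 + \frac{39 \left(11 - i\right)}{122}$ ($C{\left(D,h \right)} = 3 - - \frac{39}{i + 11} = 3 - - \frac{39}{11 + i} = 3 - - 39 \frac{11 - i}{122} = 3 - - \frac{39 \left(11 - i\right)}{122} = 3 + \frac{39 \left(11 - i\right)}{122}$)
$\sqrt{v + 9096} + C{\left(101,-6 \right)} = \sqrt{-9950 + 9096} + \left(\frac{795}{122} - \frac{39 i}{122}\right) = \sqrt{-854} + \left(\frac{795}{122} - \frac{39 i}{122}\right) = i \sqrt{854} + \left(\frac{795}{122} - \frac{39 i}{122}\right) = \frac{795}{122} - \frac{39 i}{122} + i \sqrt{854}$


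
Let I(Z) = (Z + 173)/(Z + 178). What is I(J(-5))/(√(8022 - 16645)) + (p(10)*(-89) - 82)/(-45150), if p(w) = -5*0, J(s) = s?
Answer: 41/22575 - 168*I*√8623/1491779 ≈ 0.0018162 - 0.010458*I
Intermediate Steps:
p(w) = 0
I(Z) = (173 + Z)/(178 + Z)
I(J(-5))/(√(8022 - 16645)) + (p(10)*(-89) - 82)/(-45150) = ((173 - 5)/(178 - 5))/(√(8022 - 16645)) + (0*(-89) - 82)/(-45150) = (168/173)/(√(-8623)) + (0 - 82)*(-1/45150) = ((1/173)*168)/((I*√8623)) - 82*(-1/45150) = 168*(-I*√8623/8623)/173 + 41/22575 = -168*I*√8623/1491779 + 41/22575 = 41/22575 - 168*I*√8623/1491779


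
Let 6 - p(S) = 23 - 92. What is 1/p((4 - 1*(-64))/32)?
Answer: 1/75 ≈ 0.013333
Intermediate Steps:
p(S) = 75 (p(S) = 6 - (23 - 92) = 6 - 1*(-69) = 6 + 69 = 75)
1/p((4 - 1*(-64))/32) = 1/75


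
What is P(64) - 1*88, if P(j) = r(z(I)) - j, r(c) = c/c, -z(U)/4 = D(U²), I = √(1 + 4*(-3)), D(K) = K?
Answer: -151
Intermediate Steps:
I = I*√11 (I = √(1 - 12) = √(-11) = I*√11 ≈ 3.3166*I)
z(U) = -4*U²
r(c) = 1
P(j) = 1 - j
P(64) - 1*88 = (1 - 1*64) - 1*88 = (1 - 64) - 88 = -63 - 88 = -151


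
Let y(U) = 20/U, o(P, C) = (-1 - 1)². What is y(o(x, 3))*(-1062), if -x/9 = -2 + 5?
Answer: -5310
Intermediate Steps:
x = -27 (x = -9*(-2 + 5) = -9*3 = -27)
o(P, C) = 4 (o(P, C) = (-2)² = 4)
y(o(x, 3))*(-1062) = (20/4)*(-1062) = (20*(¼))*(-1062) = 5*(-1062) = -5310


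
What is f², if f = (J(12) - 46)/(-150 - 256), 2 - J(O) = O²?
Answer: 8836/41209 ≈ 0.21442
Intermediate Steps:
J(O) = 2 - O²
f = 94/203 (f = ((2 - 1*12²) - 46)/(-150 - 256) = ((2 - 1*144) - 46)/(-406) = ((2 - 144) - 46)*(-1/406) = (-142 - 46)*(-1/406) = -188*(-1/406) = 94/203 ≈ 0.46305)
f² = (94/203)² = 8836/41209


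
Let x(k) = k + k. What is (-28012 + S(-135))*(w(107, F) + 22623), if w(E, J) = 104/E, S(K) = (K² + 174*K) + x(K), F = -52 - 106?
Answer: -81209403455/107 ≈ -7.5897e+8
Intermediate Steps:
F = -158
x(k) = 2*k
S(K) = K² + 176*K (S(K) = (K² + 174*K) + 2*K = K² + 176*K)
(-28012 + S(-135))*(w(107, F) + 22623) = (-28012 - 135*(176 - 135))*(104/107 + 22623) = (-28012 - 135*41)*(104*(1/107) + 22623) = (-28012 - 5535)*(104/107 + 22623) = -33547*2420765/107 = -81209403455/107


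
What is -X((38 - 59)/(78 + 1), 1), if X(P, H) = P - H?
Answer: 100/79 ≈ 1.2658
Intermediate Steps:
-X((38 - 59)/(78 + 1), 1) = -((38 - 59)/(78 + 1) - 1*1) = -(-21/79 - 1) = -1*(-100/79) = 100/79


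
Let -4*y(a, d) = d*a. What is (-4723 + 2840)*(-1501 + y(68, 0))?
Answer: 2826383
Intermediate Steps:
y(a, d) = -a*d/4 (y(a, d) = -d*a/4 = -a*d/4)
(-4723 + 2840)*(-1501 + y(68, 0)) = (-4723 + 2840)*(-1501 - ¼*68*0) = -1883*(-1501 + 0) = -1883*(-1501) = 2826383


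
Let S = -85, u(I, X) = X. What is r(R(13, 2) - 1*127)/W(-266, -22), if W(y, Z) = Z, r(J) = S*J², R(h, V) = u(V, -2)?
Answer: 1414485/22 ≈ 64295.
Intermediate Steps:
R(h, V) = -2
r(J) = -85*J²
r(R(13, 2) - 1*127)/W(-266, -22) = -85*(-2 - 1*127)²/(-22) = -85*(-2 - 127)²*(-1/22) = -85*(-129)²*(-1/22) = -85*16641*(-1/22) = -1414485*(-1/22) = 1414485/22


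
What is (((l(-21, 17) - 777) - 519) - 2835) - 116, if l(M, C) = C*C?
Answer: -3958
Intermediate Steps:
l(M, C) = C²
(((l(-21, 17) - 777) - 519) - 2835) - 116 = (((17² - 777) - 519) - 2835) - 116 = (((289 - 777) - 519) - 2835) - 116 = ((-488 - 519) - 2835) - 116 = (-1007 - 2835) - 116 = -3842 - 116 = -3958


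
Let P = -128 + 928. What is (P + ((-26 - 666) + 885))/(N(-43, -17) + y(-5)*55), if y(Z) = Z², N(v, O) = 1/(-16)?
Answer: 5296/7333 ≈ 0.72221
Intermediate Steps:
N(v, O) = -1/16
P = 800
(P + ((-26 - 666) + 885))/(N(-43, -17) + y(-5)*55) = (800 + ((-26 - 666) + 885))/(-1/16 + (-5)²*55) = (800 + (-692 + 885))/(-1/16 + 25*55) = (800 + 193)/(-1/16 + 1375) = 993/(21999/16) = 993*(16/21999) = 5296/7333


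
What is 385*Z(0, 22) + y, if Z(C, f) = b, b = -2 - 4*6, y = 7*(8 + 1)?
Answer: -9947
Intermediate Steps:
y = 63 (y = 7*9 = 63)
b = -26 (b = -2 - 24 = -26)
Z(C, f) = -26
385*Z(0, 22) + y = 385*(-26) + 63 = -10010 + 63 = -9947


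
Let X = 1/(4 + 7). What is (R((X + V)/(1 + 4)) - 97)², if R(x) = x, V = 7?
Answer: 27636049/3025 ≈ 9135.9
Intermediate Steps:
X = 1/11 ≈ 0.090909
(R((X + V)/(1 + 4)) - 97)² = ((1/11 + 7)/(1 + 4) - 97)² = ((78/11)/5 - 97)² = ((78/11)*(⅕) - 97)² = (78/55 - 97)² = (-5257/55)² = 27636049/3025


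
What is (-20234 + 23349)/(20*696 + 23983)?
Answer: 3115/37903 ≈ 0.082183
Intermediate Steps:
(-20234 + 23349)/(20*696 + 23983) = 3115/(13920 + 23983) = 3115/37903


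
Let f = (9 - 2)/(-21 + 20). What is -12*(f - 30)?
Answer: 444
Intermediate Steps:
f = -7 (f = 7/(-1) = 7*(-1) = -7)
-12*(f - 30) = -12*(-7 - 30) = -12*(-37) = 444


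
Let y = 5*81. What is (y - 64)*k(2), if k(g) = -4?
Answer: -1364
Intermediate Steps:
y = 405
(y - 64)*k(2) = (405 - 64)*(-4) = 341*(-4) = -1364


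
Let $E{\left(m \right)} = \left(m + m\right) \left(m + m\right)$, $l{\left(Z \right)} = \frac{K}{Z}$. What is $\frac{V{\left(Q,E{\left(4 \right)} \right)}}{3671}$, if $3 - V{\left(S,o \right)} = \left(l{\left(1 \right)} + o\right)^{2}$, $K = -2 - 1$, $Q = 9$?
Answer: $- \frac{3718}{3671} \approx -1.0128$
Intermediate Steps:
$K = -3$ ($K = -2 - 1 = -3$)
$l{\left(Z \right)} = - \frac{3}{Z}$
$E{\left(m \right)} = 4 m^{2}$ ($E{\left(m \right)} = 2 m 2 m = 4 m^{2}$)
$V{\left(S,o \right)} = 3 - \left(-3 + o\right)^{2}$ ($V{\left(S,o \right)} = 3 - \left(- \frac{3}{1} + o\right)^{2} = 3 - \left(\left(-3\right) 1 + o\right)^{2} = 3 - \left(-3 + o\right)^{2}$)
$\frac{V{\left(Q,E{\left(4 \right)} \right)}}{3671} = \frac{3 - \left(-3 + 4 \cdot 4^{2}\right)^{2}}{3671} = \left(3 - \left(-3 + 4 \cdot 16\right)^{2}\right) \frac{1}{3671} = \left(3 - \left(-3 + 64\right)^{2}\right) \frac{1}{3671} = \left(3 - 61^{2}\right) \frac{1}{3671} = \left(3 - 3721\right) \frac{1}{3671} = \left(-3718\right) \frac{1}{3671} = - \frac{3718}{3671}$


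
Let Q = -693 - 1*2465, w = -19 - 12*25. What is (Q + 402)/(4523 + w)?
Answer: -689/1051 ≈ -0.65557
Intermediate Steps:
w = -319 (w = -19 - 300 = -319)
Q = -3158 (Q = -693 - 2465 = -3158)
(Q + 402)/(4523 + w) = (-3158 + 402)/(4523 - 319) = -2756/4204 = -2756*1/4204 = -689/1051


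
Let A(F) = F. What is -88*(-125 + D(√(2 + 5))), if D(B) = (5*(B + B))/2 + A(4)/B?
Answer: 11000 - 3432*√7/7 ≈ 9702.8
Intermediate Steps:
D(B) = 4/B + 5*B (D(B) = (5*(B + B))/2 + 4/B = (5*(2*B))*(½) + 4/B = (10*B)*(½) + 4/B = 5*B + 4/B = 4/B + 5*B)
-88*(-125 + D(√(2 + 5))) = -88*(-125 + (4/(√(2 + 5)) + 5*√(2 + 5))) = -88*(-125 + (4/(√7) + 5*√7)) = -88*(-125 + (4*(√7/7) + 5*√7)) = -88*(-125 + (4*√7/7 + 5*√7)) = -88*(-125 + 39*√7/7) = 11000 - 3432*√7/7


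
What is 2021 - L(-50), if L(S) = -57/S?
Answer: 100993/50 ≈ 2019.9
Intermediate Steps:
2021 - L(-50) = 2021 - (-57)/(-50) = 2021 - (-57)*(-1)/50 = 2021 - 1*57/50 = 2021 - 57/50 = 100993/50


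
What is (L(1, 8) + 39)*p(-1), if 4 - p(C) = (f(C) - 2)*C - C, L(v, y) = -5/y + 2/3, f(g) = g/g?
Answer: 937/12 ≈ 78.083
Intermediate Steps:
f(g) = 1
L(v, y) = ⅔ - 5/y (L(v, y) = -5/y + 2*(⅓) = -5/y + ⅔ = ⅔ - 5/y)
p(C) = 4 + 2*C (p(C) = 4 - ((1 - 2)*C - C) = 4 - (-C - C) = 4 - (-2)*C = 4 + 2*C)
(L(1, 8) + 39)*p(-1) = ((⅔ - 5/8) + 39)*(4 + 2*(-1)) = ((⅔ - 5*⅛) + 39)*(4 - 2) = ((⅔ - 5/8) + 39)*2 = (1/24 + 39)*2 = (937/24)*2 = 937/12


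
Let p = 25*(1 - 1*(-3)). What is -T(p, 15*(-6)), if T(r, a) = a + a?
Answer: 180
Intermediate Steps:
p = 100 (p = 25*(1 + 3) = 25*4 = 100)
T(r, a) = 2*a
-T(p, 15*(-6)) = -2*15*(-6) = -2*(-90) = -1*(-180) = 180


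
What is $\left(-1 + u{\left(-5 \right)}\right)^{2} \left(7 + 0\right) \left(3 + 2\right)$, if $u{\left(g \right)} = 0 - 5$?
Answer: $1260$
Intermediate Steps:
$u{\left(g \right)} = -5$ ($u{\left(g \right)} = 0 - 5 = -5$)
$\left(-1 + u{\left(-5 \right)}\right)^{2} \left(7 + 0\right) \left(3 + 2\right) = \left(-1 - 5\right)^{2} \left(7 + 0\right) \left(3 + 2\right) = \left(-6\right)^{2} \cdot 7 \cdot 5 = 36 \cdot 35 = 1260$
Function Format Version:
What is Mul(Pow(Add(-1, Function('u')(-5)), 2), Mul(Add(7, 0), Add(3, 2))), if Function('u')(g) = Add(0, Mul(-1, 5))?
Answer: 1260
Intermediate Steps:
Function('u')(g) = -5 (Function('u')(g) = Add(0, -5) = -5)
Mul(Pow(Add(-1, Function('u')(-5)), 2), Mul(Add(7, 0), Add(3, 2))) = Mul(Pow(Add(-1, -5), 2), Mul(Add(7, 0), Add(3, 2))) = Mul(Pow(-6, 2), Mul(7, 5)) = Mul(36, 35) = 1260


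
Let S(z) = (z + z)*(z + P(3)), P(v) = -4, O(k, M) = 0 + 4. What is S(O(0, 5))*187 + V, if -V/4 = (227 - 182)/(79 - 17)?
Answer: -90/31 ≈ -2.9032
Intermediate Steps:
O(k, M) = 4
V = -90/31 (V = -4*(227 - 182)/(79 - 17) = -180/62 = -4*45/62 = -90/31 ≈ -2.9032)
S(z) = 2*z*(-4 + z) (S(z) = (z + z)*(z - 4) = (2*z)*(-4 + z) = 2*z*(-4 + z))
S(O(0, 5))*187 + V = (2*4*(-4 + 4))*187 - 90/31 = (2*4*0)*187 - 90/31 = 0*187 - 90/31 = 0 - 90/31 = -90/31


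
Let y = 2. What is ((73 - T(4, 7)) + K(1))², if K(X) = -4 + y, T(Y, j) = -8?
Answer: 6241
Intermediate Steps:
K(X) = -2 (K(X) = -4 + 2 = -2)
((73 - T(4, 7)) + K(1))² = ((73 - 1*(-8)) - 2)² = ((73 + 8) - 2)² = (81 - 2)² = 79² = 6241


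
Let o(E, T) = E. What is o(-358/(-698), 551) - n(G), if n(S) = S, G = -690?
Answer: 240989/349 ≈ 690.51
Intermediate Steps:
o(-358/(-698), 551) - n(G) = -358/(-698) - 1*(-690) = -358*(-1/698) + 690 = 179/349 + 690 = 240989/349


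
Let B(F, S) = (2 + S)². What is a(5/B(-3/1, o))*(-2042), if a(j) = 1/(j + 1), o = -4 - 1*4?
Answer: -73512/41 ≈ -1793.0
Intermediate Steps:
o = -8 (o = -4 - 4 = -8)
a(j) = 1/(1 + j)
a(5/B(-3/1, o))*(-2042) = -2042/(1 + 5/((2 - 8)²)) = -2042/(1 + 5/((-6)²)) = -2042/(1 + 5/36) = -2042/(41/36) = (36/41)*(-2042) = -73512/41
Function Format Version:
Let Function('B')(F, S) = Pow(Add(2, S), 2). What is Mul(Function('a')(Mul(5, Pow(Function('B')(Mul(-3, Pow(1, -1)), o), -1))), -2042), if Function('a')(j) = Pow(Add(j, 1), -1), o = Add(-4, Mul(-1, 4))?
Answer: Rational(-73512, 41) ≈ -1793.0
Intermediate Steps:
o = -8 (o = Add(-4, -4) = -8)
Function('a')(j) = Pow(Add(1, j), -1)
Mul(Function('a')(Mul(5, Pow(Function('B')(Mul(-3, Pow(1, -1)), o), -1))), -2042) = Mul(Pow(Add(1, Mul(5, Pow(Pow(Add(2, -8), 2), -1))), -1), -2042) = Mul(Pow(Add(1, Mul(5, Pow(Pow(-6, 2), -1))), -1), -2042) = Mul(Pow(Add(1, Mul(5, Pow(36, -1))), -1), -2042) = Mul(Pow(Add(1, Mul(5, Rational(1, 36))), -1), -2042) = Mul(Pow(Add(1, Rational(5, 36)), -1), -2042) = Mul(Pow(Rational(41, 36), -1), -2042) = Mul(Rational(36, 41), -2042) = Rational(-73512, 41)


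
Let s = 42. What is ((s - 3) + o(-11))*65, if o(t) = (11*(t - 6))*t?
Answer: 136240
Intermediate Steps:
o(t) = t*(-66 + 11*t) (o(t) = (11*(-6 + t))*t = (-66 + 11*t)*t = t*(-66 + 11*t))
((s - 3) + o(-11))*65 = ((42 - 3) + 11*(-11)*(-6 - 11))*65 = (39 + 11*(-11)*(-17))*65 = (39 + 2057)*65 = 2096*65 = 136240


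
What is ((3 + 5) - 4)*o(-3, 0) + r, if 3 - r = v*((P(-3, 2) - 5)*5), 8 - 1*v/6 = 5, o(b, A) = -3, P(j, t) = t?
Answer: 261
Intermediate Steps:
v = 18 (v = 48 - 6*5 = 48 - 30 = 18)
r = 273 (r = 3 - 18*(2 - 5)*5 = 3 - 18*(-3*5) = 3 - 18*(-15) = 3 - 1*(-270) = 3 + 270 = 273)
((3 + 5) - 4)*o(-3, 0) + r = ((3 + 5) - 4)*(-3) + 273 = (8 - 4)*(-3) + 273 = 4*(-3) + 273 = -12 + 273 = 261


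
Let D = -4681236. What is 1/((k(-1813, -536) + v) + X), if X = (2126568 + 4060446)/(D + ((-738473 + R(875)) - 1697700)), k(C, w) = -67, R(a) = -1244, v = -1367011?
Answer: -7118653/9731760092948 ≈ -7.3149e-7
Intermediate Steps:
X = -6187014/7118653 (X = (2126568 + 4060446)/(-4681236 + ((-738473 - 1244) - 1697700)) = 6187014/(-4681236 + (-739717 - 1697700)) = 6187014/(-4681236 - 2437417) = 6187014/(-7118653) = 6187014*(-1/7118653) = -6187014/7118653 ≈ -0.86913)
1/((k(-1813, -536) + v) + X) = 1/((-67 - 1367011) - 6187014/7118653) = 1/(-1367078 - 6187014/7118653) = 1/(-9731760092948/7118653) = -7118653/9731760092948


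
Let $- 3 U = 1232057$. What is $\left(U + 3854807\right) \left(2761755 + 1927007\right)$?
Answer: $\frac{48445995693368}{3} \approx 1.6149 \cdot 10^{13}$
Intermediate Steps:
$U = - \frac{1232057}{3}$ ($U = \left(- \frac{1}{3}\right) 1232057 = - \frac{1232057}{3} \approx -4.1069 \cdot 10^{5}$)
$\left(U + 3854807\right) \left(2761755 + 1927007\right) = \left(- \frac{1232057}{3} + 3854807\right) \left(2761755 + 1927007\right) = \frac{10332364}{3} \cdot 4688762 = \frac{48445995693368}{3}$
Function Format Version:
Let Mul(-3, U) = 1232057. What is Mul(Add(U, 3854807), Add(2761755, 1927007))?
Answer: Rational(48445995693368, 3) ≈ 1.6149e+13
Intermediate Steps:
U = Rational(-1232057, 3) (U = Mul(Rational(-1, 3), 1232057) = Rational(-1232057, 3) ≈ -4.1069e+5)
Mul(Add(U, 3854807), Add(2761755, 1927007)) = Mul(Add(Rational(-1232057, 3), 3854807), Add(2761755, 1927007)) = Mul(Rational(10332364, 3), 4688762) = Rational(48445995693368, 3)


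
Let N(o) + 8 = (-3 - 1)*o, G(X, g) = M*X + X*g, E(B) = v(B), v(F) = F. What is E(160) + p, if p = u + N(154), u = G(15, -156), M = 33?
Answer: -2309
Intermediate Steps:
E(B) = B
G(X, g) = 33*X + X*g
u = -1845 (u = 15*(33 - 156) = 15*(-123) = -1845)
N(o) = -8 - 4*o (N(o) = -8 + (-3 - 1)*o = -8 - 4*o)
p = -2469 (p = -1845 + (-8 - 4*154) = -1845 + (-8 - 616) = -1845 - 624 = -2469)
E(160) + p = 160 - 2469 = -2309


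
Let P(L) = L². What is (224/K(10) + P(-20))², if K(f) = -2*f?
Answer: 3779136/25 ≈ 1.5117e+5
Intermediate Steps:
(224/K(10) + P(-20))² = (224/((-2*10)) + (-20)²)² = (224/(-20) + 400)² = (224*(-1/20) + 400)² = (-56/5 + 400)² = (1944/5)² = 3779136/25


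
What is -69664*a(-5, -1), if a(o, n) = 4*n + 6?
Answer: -139328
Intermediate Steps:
a(o, n) = 6 + 4*n
-69664*a(-5, -1) = -69664*(6 + 4*(-1)) = -69664*(6 - 4) = -69664*2 = -139328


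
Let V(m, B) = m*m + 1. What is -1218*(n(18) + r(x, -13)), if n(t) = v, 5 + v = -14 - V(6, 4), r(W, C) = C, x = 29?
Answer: 84042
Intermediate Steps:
V(m, B) = 1 + m² (V(m, B) = m² + 1 = 1 + m²)
v = -56 (v = -5 + (-14 - (1 + 6²)) = -5 + (-14 - (1 + 36)) = -5 + (-14 - 1*37) = -5 + (-14 - 37) = -5 - 51 = -56)
n(t) = -56
-1218*(n(18) + r(x, -13)) = -1218*(-56 - 13) = -1218*(-69) = 84042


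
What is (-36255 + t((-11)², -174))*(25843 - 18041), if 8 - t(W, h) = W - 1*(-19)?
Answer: -283891374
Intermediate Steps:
t(W, h) = -11 - W (t(W, h) = 8 - (W - 1*(-19)) = 8 - (W + 19) = 8 - (19 + W) = 8 + (-19 - W) = -11 - W)
(-36255 + t((-11)², -174))*(25843 - 18041) = (-36255 + (-11 - 1*(-11)²))*(25843 - 18041) = (-36255 + (-11 - 1*121))*7802 = (-36255 + (-11 - 121))*7802 = (-36255 - 132)*7802 = -36387*7802 = -283891374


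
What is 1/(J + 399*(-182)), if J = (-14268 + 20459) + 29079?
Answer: -1/37348 ≈ -2.6775e-5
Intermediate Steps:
J = 35270 (J = 6191 + 29079 = 35270)
1/(J + 399*(-182)) = 1/(35270 + 399*(-182)) = 1/(35270 - 72618) = 1/(-37348) = -1/37348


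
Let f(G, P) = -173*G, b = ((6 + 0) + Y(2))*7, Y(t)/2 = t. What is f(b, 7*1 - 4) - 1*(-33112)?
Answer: 21002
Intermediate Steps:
Y(t) = 2*t
b = 70 (b = ((6 + 0) + 2*2)*7 = (6 + 4)*7 = 10*7 = 70)
f(b, 7*1 - 4) - 1*(-33112) = -173*70 - 1*(-33112) = -12110 + 33112 = 21002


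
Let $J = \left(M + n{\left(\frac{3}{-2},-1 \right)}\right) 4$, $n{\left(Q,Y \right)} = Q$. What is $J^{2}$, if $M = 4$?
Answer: $100$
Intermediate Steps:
$J = 10$ ($J = \left(4 + \frac{3}{-2}\right) 4 = \left(4 + 3 \left(- \frac{1}{2}\right)\right) 4 = \left(4 - \frac{3}{2}\right) 4 = \frac{5}{2} \cdot 4 = 10$)
$J^{2} = 10^{2} = 100$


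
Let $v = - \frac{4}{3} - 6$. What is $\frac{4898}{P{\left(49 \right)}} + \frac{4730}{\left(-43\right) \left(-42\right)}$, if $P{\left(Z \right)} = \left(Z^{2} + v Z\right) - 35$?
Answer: $\frac{45691}{9030} \approx 5.0599$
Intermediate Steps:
$v = - \frac{22}{3}$ ($v = \left(-4\right) \frac{1}{3} - 6 = - \frac{4}{3} - 6 = - \frac{22}{3} \approx -7.3333$)
$P{\left(Z \right)} = -35 + Z^{2} - \frac{22 Z}{3}$ ($P{\left(Z \right)} = \left(Z^{2} - \frac{22 Z}{3}\right) - 35 = -35 + Z^{2} - \frac{22 Z}{3}$)
$\frac{4898}{P{\left(49 \right)}} + \frac{4730}{\left(-43\right) \left(-42\right)} = \frac{4898}{-35 + 49^{2} - \frac{1078}{3}} + \frac{4730}{\left(-43\right) \left(-42\right)} = \frac{4898}{-35 + 2401 - \frac{1078}{3}} + \frac{4730}{1806} = \frac{4898}{\frac{6020}{3}} + 4730 \cdot \frac{1}{1806} = 4898 \cdot \frac{3}{6020} + \frac{55}{21} = \frac{7347}{3010} + \frac{55}{21} = \frac{45691}{9030}$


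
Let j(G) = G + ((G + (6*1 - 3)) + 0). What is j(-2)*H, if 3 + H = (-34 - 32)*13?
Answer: 861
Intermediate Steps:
j(G) = 3 + 2*G (j(G) = G + ((G + (6 - 3)) + 0) = G + ((G + 3) + 0) = G + ((3 + G) + 0) = G + (3 + G) = 3 + 2*G)
H = -861 (H = -3 + (-34 - 32)*13 = -3 - 66*13 = -3 - 858 = -861)
j(-2)*H = (3 + 2*(-2))*(-861) = (3 - 4)*(-861) = -1*(-861) = 861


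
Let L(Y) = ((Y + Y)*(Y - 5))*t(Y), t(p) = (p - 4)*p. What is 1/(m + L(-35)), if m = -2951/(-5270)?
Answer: 5270/20141942951 ≈ 2.6164e-7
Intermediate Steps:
t(p) = p*(-4 + p) (t(p) = (-4 + p)*p = p*(-4 + p))
m = 2951/5270 (m = -2951*(-1/5270) = 2951/5270 ≈ 0.55996)
L(Y) = 2*Y²*(-5 + Y)*(-4 + Y) (L(Y) = ((Y + Y)*(Y - 5))*(Y*(-4 + Y)) = ((2*Y)*(-5 + Y))*(Y*(-4 + Y)) = (2*Y*(-5 + Y))*(Y*(-4 + Y)) = 2*Y²*(-5 + Y)*(-4 + Y))
1/(m + L(-35)) = 1/(2951/5270 + 2*(-35)²*(-5 - 35)*(-4 - 35)) = 1/(2951/5270 + 2*1225*(-40)*(-39)) = 1/(2951/5270 + 3822000) = 1/(20141942951/5270) = 5270/20141942951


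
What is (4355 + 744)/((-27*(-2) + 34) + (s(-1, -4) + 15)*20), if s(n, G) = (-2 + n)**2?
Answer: 5099/568 ≈ 8.9771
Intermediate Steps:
(4355 + 744)/((-27*(-2) + 34) + (s(-1, -4) + 15)*20) = (4355 + 744)/((-27*(-2) + 34) + ((-2 - 1)**2 + 15)*20) = 5099/((54 + 34) + ((-3)**2 + 15)*20) = 5099/(88 + (9 + 15)*20) = 5099/(88 + 24*20) = 5099/(88 + 480) = 5099/568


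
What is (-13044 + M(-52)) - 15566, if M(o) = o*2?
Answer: -28714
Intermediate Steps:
M(o) = 2*o
(-13044 + M(-52)) - 15566 = (-13044 + 2*(-52)) - 15566 = (-13044 - 104) - 15566 = -13148 - 15566 = -28714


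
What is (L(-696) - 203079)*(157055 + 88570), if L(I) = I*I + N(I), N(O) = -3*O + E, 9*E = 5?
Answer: 208849206250/3 ≈ 6.9616e+10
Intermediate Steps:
E = 5/9 (E = (⅑)*5 = 5/9 ≈ 0.55556)
N(O) = 5/9 - 3*O (N(O) = -3*O + 5/9 = 5/9 - 3*O)
L(I) = 5/9 + I² - 3*I (L(I) = I*I + (5/9 - 3*I) = I² + (5/9 - 3*I) = 5/9 + I² - 3*I)
(L(-696) - 203079)*(157055 + 88570) = ((5/9 + (-696)² - 3*(-696)) - 203079)*(157055 + 88570) = ((5/9 + 484416 + 2088) - 203079)*245625 = (4378541/9 - 203079)*245625 = (2550830/9)*245625 = 208849206250/3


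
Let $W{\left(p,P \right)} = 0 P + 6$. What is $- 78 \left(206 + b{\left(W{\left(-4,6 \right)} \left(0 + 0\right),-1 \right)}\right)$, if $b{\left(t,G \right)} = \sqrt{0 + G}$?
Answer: $-16068 - 78 i \approx -16068.0 - 78.0 i$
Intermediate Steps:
$W{\left(p,P \right)} = 6$ ($W{\left(p,P \right)} = 0 + 6 = 6$)
$b{\left(t,G \right)} = \sqrt{G}$
$- 78 \left(206 + b{\left(W{\left(-4,6 \right)} \left(0 + 0\right),-1 \right)}\right) = - 78 \left(206 + \sqrt{-1}\right) = - 78 \left(206 + i\right) = -16068 - 78 i$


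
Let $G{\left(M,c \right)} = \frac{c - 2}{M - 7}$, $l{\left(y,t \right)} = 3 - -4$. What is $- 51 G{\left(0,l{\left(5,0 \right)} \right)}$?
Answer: $\frac{255}{7} \approx 36.429$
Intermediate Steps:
$l{\left(y,t \right)} = 7$ ($l{\left(y,t \right)} = 3 + 4 = 7$)
$G{\left(M,c \right)} = \frac{-2 + c}{-7 + M}$
$- 51 G{\left(0,l{\left(5,0 \right)} \right)} = - 51 \frac{-2 + 7}{-7 + 0} = - 51 \frac{1}{-7} \cdot 5 = - 51 \left(\left(- \frac{1}{7}\right) 5\right) = \left(-51\right) \left(- \frac{5}{7}\right) = \frac{255}{7}$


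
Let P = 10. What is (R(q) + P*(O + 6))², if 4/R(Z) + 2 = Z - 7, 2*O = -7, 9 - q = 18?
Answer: 49729/81 ≈ 613.94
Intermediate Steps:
q = -9 (q = 9 - 1*18 = 9 - 18 = -9)
O = -7/2 (O = (½)*(-7) = -7/2 ≈ -3.5000)
R(Z) = 4/(-9 + Z) (R(Z) = 4/(-2 + (Z - 7)) = 4/(-2 + (-7 + Z)) = 4/(-9 + Z))
(R(q) + P*(O + 6))² = (4/(-9 - 9) + 10*(-7/2 + 6))² = (4/(-18) + 10*(5/2))² = (4*(-1/18) + 25)² = (-2/9 + 25)² = (223/9)² = 49729/81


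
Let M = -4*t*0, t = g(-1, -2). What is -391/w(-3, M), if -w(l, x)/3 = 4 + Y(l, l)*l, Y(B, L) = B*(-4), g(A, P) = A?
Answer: -391/96 ≈ -4.0729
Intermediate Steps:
t = -1
Y(B, L) = -4*B
M = 0 (M = -4*(-1)*0 = 4*0 = 0)
w(l, x) = -12 + 12*l² (w(l, x) = -3*(4 + (-4*l)*l) = -3*(4 - 4*l²) = -12 + 12*l²)
-391/w(-3, M) = -391/(-12 + 12*(-3)²) = -391/(-12 + 12*9) = -391/(-12 + 108) = -391/96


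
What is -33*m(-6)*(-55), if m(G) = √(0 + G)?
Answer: 1815*I*√6 ≈ 4445.8*I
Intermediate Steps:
m(G) = √G
-33*m(-6)*(-55) = -33*I*√6*(-55) = 1815*I*√6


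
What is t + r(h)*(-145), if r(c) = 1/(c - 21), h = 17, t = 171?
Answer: 829/4 ≈ 207.25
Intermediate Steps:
r(c) = 1/(-21 + c)
t + r(h)*(-145) = 171 - 145/(-21 + 17) = 171 - 145/(-4) = 171 - ¼*(-145) = 171 + 145/4 = 829/4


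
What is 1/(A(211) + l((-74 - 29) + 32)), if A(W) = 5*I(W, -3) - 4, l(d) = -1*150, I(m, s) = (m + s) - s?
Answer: 1/901 ≈ 0.0011099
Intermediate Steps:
I(m, s) = m
l(d) = -150
A(W) = -4 + 5*W (A(W) = 5*W - 4 = -4 + 5*W)
1/(A(211) + l((-74 - 29) + 32)) = 1/((-4 + 5*211) - 150) = 1/((-4 + 1055) - 150) = 1/(1051 - 150) = 1/901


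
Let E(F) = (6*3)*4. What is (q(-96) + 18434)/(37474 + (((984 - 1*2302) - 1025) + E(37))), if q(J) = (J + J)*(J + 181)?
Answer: 302/5029 ≈ 0.060052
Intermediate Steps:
E(F) = 72 (E(F) = 18*4 = 72)
q(J) = 2*J*(181 + J) (q(J) = (2*J)*(181 + J) = 2*J*(181 + J))
(q(-96) + 18434)/(37474 + (((984 - 1*2302) - 1025) + E(37))) = (2*(-96)*(181 - 96) + 18434)/(37474 + (((984 - 1*2302) - 1025) + 72)) = (2*(-96)*85 + 18434)/(37474 + (((984 - 2302) - 1025) + 72)) = (-16320 + 18434)/(37474 + ((-1318 - 1025) + 72)) = 2114/(37474 + (-2343 + 72)) = 2114/(37474 - 2271) = 2114/35203 = 2114*(1/35203) = 302/5029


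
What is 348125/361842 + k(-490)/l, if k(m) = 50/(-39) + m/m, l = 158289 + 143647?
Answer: 52555683971/54626563056 ≈ 0.96209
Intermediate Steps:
l = 301936
k(m) = -11/39 (k(m) = 50*(-1/39) + 1 = -50/39 + 1 = -11/39)
348125/361842 + k(-490)/l = 348125/361842 - 11/39/301936 = 348125*(1/361842) - 11/39*1/301936 = 348125/361842 - 11/11775504 = 52555683971/54626563056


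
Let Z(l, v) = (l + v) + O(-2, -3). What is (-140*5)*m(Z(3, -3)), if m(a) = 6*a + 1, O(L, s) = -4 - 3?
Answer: 28700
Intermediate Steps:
O(L, s) = -7
Z(l, v) = -7 + l + v (Z(l, v) = (l + v) - 7 = -7 + l + v)
m(a) = 1 + 6*a
(-140*5)*m(Z(3, -3)) = (-140*5)*(1 + 6*(-7 + 3 - 3)) = -700*(1 + 6*(-7)) = -700*(1 - 42) = -700*(-41) = 28700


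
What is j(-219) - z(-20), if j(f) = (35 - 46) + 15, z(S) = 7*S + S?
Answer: 164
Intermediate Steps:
z(S) = 8*S
j(f) = 4 (j(f) = -11 + 15 = 4)
j(-219) - z(-20) = 4 - 8*(-20) = 4 - 1*(-160) = 4 + 160 = 164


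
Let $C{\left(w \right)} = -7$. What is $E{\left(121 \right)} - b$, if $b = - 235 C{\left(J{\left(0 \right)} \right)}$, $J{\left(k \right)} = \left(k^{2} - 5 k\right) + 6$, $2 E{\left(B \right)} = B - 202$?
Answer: $- \frac{3371}{2} \approx -1685.5$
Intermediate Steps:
$E{\left(B \right)} = -101 + \frac{B}{2}$ ($E{\left(B \right)} = \frac{B - 202}{2} = \frac{-202 + B}{2} = -101 + \frac{B}{2}$)
$J{\left(k \right)} = 6 + k^{2} - 5 k$
$b = 1645$ ($b = \left(-235\right) \left(-7\right) = 1645$)
$E{\left(121 \right)} - b = \left(-101 + \frac{1}{2} \cdot 121\right) - 1645 = \left(-101 + \frac{121}{2}\right) - 1645 = - \frac{81}{2} - 1645 = - \frac{3371}{2}$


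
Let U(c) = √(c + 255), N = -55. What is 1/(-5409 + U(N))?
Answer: -5409/29257081 - 10*√2/29257081 ≈ -0.00018536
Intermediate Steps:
U(c) = √(255 + c)
1/(-5409 + U(N)) = 1/(-5409 + √(255 - 55)) = 1/(-5409 + √200) = 1/(-5409 + 10*√2)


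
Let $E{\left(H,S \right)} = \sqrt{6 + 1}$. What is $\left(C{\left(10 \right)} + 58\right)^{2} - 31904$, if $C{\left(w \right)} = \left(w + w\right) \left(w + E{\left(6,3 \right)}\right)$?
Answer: $37460 + 10320 \sqrt{7} \approx 64764.0$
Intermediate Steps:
$E{\left(H,S \right)} = \sqrt{7}$
$C{\left(w \right)} = 2 w \left(w + \sqrt{7}\right)$ ($C{\left(w \right)} = \left(w + w\right) \left(w + \sqrt{7}\right) = 2 w \left(w + \sqrt{7}\right)$)
$\left(C{\left(10 \right)} + 58\right)^{2} - 31904 = \left(2 \cdot 10 \left(10 + \sqrt{7}\right) + 58\right)^{2} - 31904 = \left(\left(200 + 20 \sqrt{7}\right) + 58\right)^{2} - 31904 = \left(258 + 20 \sqrt{7}\right)^{2} - 31904 = -31904 + \left(258 + 20 \sqrt{7}\right)^{2}$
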